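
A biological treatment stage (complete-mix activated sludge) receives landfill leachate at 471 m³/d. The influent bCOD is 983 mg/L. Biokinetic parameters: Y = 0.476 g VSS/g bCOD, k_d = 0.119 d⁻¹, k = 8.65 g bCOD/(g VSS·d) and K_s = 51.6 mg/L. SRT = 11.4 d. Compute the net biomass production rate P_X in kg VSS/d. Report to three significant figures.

P_X ≈ 93.3 kg VSS/d

For a completely mixed reactor with recycle the Lawrence–McCarty relation gives S = K_s·(1 + k_d·θ_c) / [θ_c·(Y·k − k_d) − 1] = 51.6 × (1 + 0.119 × 11.4) / [11.4 × (0.476 × 8.65 − 0.119) − 1] = 121.6 / 44.58 = 2.728 mg/L.
Correct the yield for decay: Y_obs = Y/(1 + k_d θ_c) = 0.476 / (1 + 0.119 × 11.4) = 0.476 / 2.357 = 0.2020.
ΔS = 983 − 2.73 = 980.3 mg/L, so the substrate removal rate is 471 × 980.3/1000 = 461.7 kg bCOD/d.
Net biomass production P_X = Y_obs × Q·(S₀ − S) = 0.2020 × 461.7 = 93.26 kg VSS/d.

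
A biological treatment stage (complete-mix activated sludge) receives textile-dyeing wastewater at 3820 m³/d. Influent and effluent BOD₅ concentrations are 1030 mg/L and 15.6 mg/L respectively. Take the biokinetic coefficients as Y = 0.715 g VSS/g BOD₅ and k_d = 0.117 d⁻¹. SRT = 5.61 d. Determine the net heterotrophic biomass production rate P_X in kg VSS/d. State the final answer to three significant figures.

P_X ≈ 1670 kg VSS/d

Correct the yield for decay: Y_obs = Y/(1 + k_d θ_c) = 0.715 / (1 + 0.117 × 5.61) = 0.715 / 1.656 = 0.4317.
Substrate removed = Q·(S₀ − S) = 3820 m³/d × (1030 − 15.6) g/m³ = 3.88×10^6 g/d = 3875 kg/d.
P_X = Y_obs · Q(S₀ − S) = 0.4317 × 3875 = 1673 kg VSS/d.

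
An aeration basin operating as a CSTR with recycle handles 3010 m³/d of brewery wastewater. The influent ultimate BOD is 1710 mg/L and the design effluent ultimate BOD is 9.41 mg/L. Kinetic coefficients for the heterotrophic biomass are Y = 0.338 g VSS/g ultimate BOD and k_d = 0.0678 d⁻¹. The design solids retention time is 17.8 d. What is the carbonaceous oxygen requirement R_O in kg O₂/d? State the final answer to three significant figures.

Y_obs = Y / (1 + k_d θ_c) = 0.338 / (1 + 0.0678 × 17.8) = 0.338 / 2.207 = 0.1532.
Mass of ultimate BOD removed per day: Q(S₀ − S) = 3010 × 1701 g/m³ = 5119 kg/d.
P_X = Y_obs·Q·(S₀ − S) = 0.1532 × 5119 = 784.0 kg VSS/d.
R_O = Q·ΔS − 1.42 P_X = 5119 − 1113 = 4006 kg O₂/d.

R_O ≈ 4010 kg O₂/d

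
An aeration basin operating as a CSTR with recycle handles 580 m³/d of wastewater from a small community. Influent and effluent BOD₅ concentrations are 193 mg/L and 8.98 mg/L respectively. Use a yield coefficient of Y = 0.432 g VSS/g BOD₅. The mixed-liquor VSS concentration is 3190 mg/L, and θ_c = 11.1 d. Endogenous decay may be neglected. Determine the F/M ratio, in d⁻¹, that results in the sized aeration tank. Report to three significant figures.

Biomass mass balance (decay neglected): V·X = Y·Q·(S₀ − S)·θ_c, so V = 0.432 × 580 × (193 − 8.98) × 11.1 / 3190 = 160.4 m³.
Food-to-microorganism ratio F/M = Q S₀ / (V X) = 580 × 193 / (160.4 × 3190) = 0.2187 d⁻¹.

F/M ≈ 0.219 d⁻¹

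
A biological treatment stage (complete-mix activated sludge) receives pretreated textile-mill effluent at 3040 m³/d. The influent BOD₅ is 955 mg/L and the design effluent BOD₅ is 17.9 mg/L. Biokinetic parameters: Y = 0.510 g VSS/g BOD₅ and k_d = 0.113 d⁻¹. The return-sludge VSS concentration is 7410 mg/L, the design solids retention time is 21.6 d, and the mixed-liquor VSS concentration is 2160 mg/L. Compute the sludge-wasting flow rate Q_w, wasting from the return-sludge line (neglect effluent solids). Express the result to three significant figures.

Steady-state biomass mass balance: V·X·(1 + k_d·θ_c) = Y·Q·(S₀ − S)·θ_c, so V = 0.510 × 3040 × (955 − 17.9) × 21.6 / [2160 × (1 + 0.113 × 21.6)] = 3.14×10^7 / 7432 = 4223 m³.
Q_w = (V·X)/(θ_c X_r) = 4223 × 2160 / (21.6 × 7410) = 56.98 m³/d.

Q_w ≈ 57.0 m³/d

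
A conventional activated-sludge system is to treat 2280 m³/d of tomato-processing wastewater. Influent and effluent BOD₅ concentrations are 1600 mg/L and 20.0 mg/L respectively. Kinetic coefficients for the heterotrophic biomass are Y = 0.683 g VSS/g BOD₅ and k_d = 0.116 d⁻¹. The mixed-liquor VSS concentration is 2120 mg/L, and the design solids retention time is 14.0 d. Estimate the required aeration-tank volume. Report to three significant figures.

V ≈ 6190 m³

Steady-state biomass mass balance: V·X·(1 + k_d·θ_c) = Y·Q·(S₀ − S)·θ_c, so V = 0.683 × 2280 × (1600 − 20.0) × 14.0 / [2120 × (1 + 0.116 × 14.0)] = 3.44×10^7 / 5563 = 6192 m³.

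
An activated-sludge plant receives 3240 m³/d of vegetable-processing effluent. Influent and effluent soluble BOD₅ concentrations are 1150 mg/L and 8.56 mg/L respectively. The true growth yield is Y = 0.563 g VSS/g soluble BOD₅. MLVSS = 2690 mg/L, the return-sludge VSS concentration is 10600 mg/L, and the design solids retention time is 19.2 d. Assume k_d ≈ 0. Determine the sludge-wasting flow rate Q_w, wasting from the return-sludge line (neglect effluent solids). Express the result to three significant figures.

Q_w ≈ 196 m³/d

With k_d = 0 the design equation reduces to V = Y Q (S₀−S) θ_c / X = 0.563 × 3240 × (1150 − 8.56) × 19.2 / 2690 = 14861 m³.
θ_c = V·X/(Q_w·X_r) when wasting from the recycle, so Q_w = V·X/(θ_c·X_r) = 14861 × 2690 / (19.2 × 10600) = 196.4 m³/d.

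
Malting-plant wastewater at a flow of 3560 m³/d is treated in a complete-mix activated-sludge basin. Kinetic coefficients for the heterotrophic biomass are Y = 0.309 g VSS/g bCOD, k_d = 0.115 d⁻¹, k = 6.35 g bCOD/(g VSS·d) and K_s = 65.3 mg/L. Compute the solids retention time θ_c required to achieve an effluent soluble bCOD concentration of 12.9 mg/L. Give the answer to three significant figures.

Specific growth rate at S = 12.9 mg/L: μ = YkS/(K_s+S) = 0.309·6.35·12.9/(65.3+12.9) = 0.3237 d⁻¹.
1/θ_c = 0.3237 − 0.115 = 0.2087 d⁻¹, so θ_c = 4.792 d.

θ_c ≈ 4.79 d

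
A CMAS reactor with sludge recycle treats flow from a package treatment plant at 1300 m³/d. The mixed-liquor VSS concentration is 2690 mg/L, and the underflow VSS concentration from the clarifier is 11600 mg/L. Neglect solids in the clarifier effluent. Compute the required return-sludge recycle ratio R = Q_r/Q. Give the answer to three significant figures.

Mass balance around the secondary clarifier (neglecting effluent solids): R = X / (X_r − X) = 2690 / (11600 − 2690) = 0.3019.

R ≈ 0.302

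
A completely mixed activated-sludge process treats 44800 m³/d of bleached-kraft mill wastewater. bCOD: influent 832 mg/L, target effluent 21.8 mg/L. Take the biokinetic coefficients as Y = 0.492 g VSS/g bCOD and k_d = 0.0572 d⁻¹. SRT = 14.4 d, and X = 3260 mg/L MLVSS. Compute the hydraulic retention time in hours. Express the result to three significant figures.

From the SRT design equation V = Y Q (S₀−S) θ_c / [X (1 + k_d θ_c)] = 0.492 × 44800 × (832 − 21.8) × 14.4 / [3260 × (1 + 0.0572 × 14.4)] = 2.57×10^8 / 5945 = 43255 m³.
τ = V/Q = 43255/44800 = 0.9655 d, or 23.17 h.

τ ≈ 23.2 h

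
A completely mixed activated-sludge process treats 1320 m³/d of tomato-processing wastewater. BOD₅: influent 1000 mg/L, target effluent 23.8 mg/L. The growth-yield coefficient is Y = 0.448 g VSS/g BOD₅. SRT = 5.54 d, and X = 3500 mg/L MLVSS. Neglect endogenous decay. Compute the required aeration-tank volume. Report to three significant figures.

V ≈ 914 m³

Biomass mass balance (decay neglected): V·X = Y·Q·(S₀ − S)·θ_c, so V = 0.448 × 1320 × (1000 − 23.8) × 5.54 / 3500 = 913.8 m³.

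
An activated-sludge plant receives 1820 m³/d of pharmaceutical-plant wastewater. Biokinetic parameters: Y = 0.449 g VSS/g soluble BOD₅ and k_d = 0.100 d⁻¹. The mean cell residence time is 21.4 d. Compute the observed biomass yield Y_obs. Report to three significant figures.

Y_obs ≈ 0.143 g VSS/g soluble BOD₅

Y_obs = Y / (1 + k_d θ_c) = 0.449 / (1 + 0.100 × 21.4) = 0.449 / 3.140 = 0.1430.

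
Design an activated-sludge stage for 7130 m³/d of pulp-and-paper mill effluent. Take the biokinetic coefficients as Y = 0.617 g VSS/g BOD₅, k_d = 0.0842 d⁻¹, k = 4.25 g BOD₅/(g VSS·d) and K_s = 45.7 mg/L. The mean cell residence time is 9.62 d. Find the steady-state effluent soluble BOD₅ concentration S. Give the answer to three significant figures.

From the Monod/SRT balance for a CMAS, S = K_s·(1+k_d θ_c)/[θ_c·(Y k − k_d) − 1] = 45.7 × (1 + 0.0842 × 9.62) / [9.62 × (0.617 × 4.25 − 0.0842) − 1] = 82.72 / 23.42 = 3.533 mg/L.

S ≈ 3.53 mg/L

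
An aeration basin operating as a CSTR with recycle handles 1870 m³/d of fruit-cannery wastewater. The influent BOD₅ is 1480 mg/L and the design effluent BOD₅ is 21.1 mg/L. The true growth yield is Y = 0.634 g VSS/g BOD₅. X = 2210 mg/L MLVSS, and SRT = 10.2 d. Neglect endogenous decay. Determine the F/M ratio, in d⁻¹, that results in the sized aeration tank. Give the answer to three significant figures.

F/M ≈ 0.157 d⁻¹

V·X = Y·Q·ΔS·θ_c gives V = 0.634 × 1870 × (1480 − 21.1) × 10.2 / 2210 = 7983 m³.
Food-to-microorganism ratio F/M = Q S₀ / (V X) = 1870 × 1480 / (7983 × 2210) = 0.1569 d⁻¹.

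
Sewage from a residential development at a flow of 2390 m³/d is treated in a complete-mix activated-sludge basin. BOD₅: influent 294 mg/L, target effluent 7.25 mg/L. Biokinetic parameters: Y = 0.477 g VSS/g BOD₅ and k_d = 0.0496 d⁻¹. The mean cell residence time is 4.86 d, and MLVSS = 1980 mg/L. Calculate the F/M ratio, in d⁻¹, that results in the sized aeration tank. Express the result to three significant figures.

Steady-state biomass mass balance: V·X·(1 + k_d·θ_c) = Y·Q·(S₀ − S)·θ_c, so V = 0.477 × 2390 × (294 − 7.25) × 4.86 / [1980 × (1 + 0.0496 × 4.86)] = 1.59×10^6 / 2457 = 646.5 m³.
Food-to-microorganism ratio F/M = Q S₀ / (V X) = 2390 × 294 / (646.5 × 1980) = 0.5489 d⁻¹.

F/M ≈ 0.549 d⁻¹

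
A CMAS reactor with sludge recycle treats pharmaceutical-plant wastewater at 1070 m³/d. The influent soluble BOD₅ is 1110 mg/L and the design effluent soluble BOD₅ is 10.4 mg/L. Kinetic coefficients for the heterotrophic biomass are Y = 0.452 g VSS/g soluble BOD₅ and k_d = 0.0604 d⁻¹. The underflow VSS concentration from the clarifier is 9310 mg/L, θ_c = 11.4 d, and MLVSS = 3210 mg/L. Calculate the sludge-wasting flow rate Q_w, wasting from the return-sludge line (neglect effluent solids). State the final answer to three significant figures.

Q_w ≈ 33.8 m³/d

Steady-state biomass mass balance: V·X·(1 + k_d·θ_c) = Y·Q·(S₀ − S)·θ_c, so V = 0.452 × 1070 × (1110 − 10.4) × 11.4 / [3210 × (1 + 0.0604 × 11.4)] = 6.06×10^6 / 5420 = 1119 m³.
Wasting from the return line (neglecting effluent solids): Q_w = V·X / (θ_c·X_r) = 1119 × 3210 / (11.4 × 9310) = 33.83 m³/d.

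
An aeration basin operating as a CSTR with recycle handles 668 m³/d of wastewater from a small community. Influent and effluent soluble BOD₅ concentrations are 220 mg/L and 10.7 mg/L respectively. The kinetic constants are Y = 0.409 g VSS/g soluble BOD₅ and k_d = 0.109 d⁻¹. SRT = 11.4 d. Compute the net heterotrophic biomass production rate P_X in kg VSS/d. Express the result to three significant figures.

P_X ≈ 25.5 kg VSS/d

Y_obs = Y / (1 + k_d θ_c) = 0.409 / (1 + 0.109 × 11.4) = 0.409 / 2.243 = 0.1824.
Substrate removed = Q·(S₀ − S) = 668 m³/d × (220 − 10.7) g/m³ = 1.4×10^5 g/d = 139.8 kg/d.
Biomass produced: P_X = Y_obs·Q·ΔS = 0.1824 × 139.8 ≈ 25.50 kg VSS/d.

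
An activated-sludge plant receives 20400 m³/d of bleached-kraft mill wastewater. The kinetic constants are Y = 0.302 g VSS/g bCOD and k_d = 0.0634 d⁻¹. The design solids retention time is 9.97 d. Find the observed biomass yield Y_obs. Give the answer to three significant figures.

Observed yield with endogenous decay: Y_obs = Y / (1 + k_d·θ_c) = 0.302 / (1 + 0.0634 × 9.97) = 0.302 / 1.632 = 0.1850 g VSS/g bCOD.

Y_obs ≈ 0.185 g VSS/g bCOD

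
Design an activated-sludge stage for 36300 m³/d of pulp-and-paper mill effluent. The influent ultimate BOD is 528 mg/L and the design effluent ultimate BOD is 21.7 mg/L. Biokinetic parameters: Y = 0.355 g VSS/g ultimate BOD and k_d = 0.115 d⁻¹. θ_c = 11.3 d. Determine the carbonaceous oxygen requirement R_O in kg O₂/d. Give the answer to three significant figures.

R_O ≈ 14300 kg O₂/d

The observed yield is Y_obs = Y/(1 + k_d·θ_c) = 0.355 / (1 + 0.115 × 11.3) = 0.355 / 2.300 = 0.1544 g VSS per g ultimate BOD removed.
Substrate removed = Q·(S₀ − S) = 36300 m³/d × (528 − 21.7) g/m³ = 1.84×10^7 g/d = 18379 kg/d.
P_X = Y_obs·Q·(S₀ − S) = 0.1544 × 18379 = 2837 kg VSS/d.
Carbonaceous O₂ demand = substrate oxidised − cell-mass equivalent = 18379 − 1.42 × 2837 = 14350 kg O₂/d.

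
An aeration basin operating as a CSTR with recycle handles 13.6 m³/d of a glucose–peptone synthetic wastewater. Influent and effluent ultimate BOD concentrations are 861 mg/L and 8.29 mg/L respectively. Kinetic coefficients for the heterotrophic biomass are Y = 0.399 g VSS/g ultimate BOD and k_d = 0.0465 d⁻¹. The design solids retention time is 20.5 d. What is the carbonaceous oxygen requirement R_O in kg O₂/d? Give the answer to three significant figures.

Observed yield with endogenous decay: Y_obs = Y / (1 + k_d·θ_c) = 0.399 / (1 + 0.0465 × 20.5) = 0.399 / 1.953 = 0.2043 g VSS/g ultimate BOD.
Substrate removed = Q·(S₀ − S) = 13.6 m³/d × (861 − 8.29) g/m³ = 1.16×10^4 g/d = 11.60 kg/d.
P_X = Y_obs·Q·(S₀ − S) = 0.2043 × 11.60 = 2.369 kg VSS/d.
R_O = Q·(S₀ − S) − 1.42·P_X = 11.60 − 1.42 × 2.369 = 8.233 kg O₂/d.

R_O ≈ 8.23 kg O₂/d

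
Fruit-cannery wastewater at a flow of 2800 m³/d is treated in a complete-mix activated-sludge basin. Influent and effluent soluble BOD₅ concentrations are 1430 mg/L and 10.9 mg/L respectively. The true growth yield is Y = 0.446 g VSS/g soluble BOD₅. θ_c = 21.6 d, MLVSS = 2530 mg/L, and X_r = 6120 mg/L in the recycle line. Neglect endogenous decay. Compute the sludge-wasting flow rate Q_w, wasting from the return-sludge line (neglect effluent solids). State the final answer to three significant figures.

With k_d = 0 the design equation reduces to V = Y Q (S₀−S) θ_c / X = 0.446 × 2800 × (1430 − 10.9) × 21.6 / 2530 = 15130 m³.
θ_c = V·X/(Q_w·X_r) when wasting from the recycle, so Q_w = V·X/(θ_c·X_r) = 15130 × 2530 / (21.6 × 6120) = 289.6 m³/d.

Q_w ≈ 290 m³/d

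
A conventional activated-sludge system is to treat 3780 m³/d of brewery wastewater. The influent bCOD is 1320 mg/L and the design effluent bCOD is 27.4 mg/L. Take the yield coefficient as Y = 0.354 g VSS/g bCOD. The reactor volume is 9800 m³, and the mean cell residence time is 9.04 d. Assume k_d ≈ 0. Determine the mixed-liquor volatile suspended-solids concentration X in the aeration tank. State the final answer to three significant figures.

X = Y·Q·ΔS·θ_c / V = 0.354 × 3780 × (1320 − 27.4) × 9.04 / 9800 = 1596 mg/L.

X ≈ 1600 mg/L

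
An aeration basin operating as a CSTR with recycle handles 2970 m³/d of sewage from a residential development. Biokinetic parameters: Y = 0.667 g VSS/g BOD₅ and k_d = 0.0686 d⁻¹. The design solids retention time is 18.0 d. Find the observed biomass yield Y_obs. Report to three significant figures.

Y_obs ≈ 0.298 g VSS/g BOD₅

Observed yield with endogenous decay: Y_obs = Y / (1 + k_d·θ_c) = 0.667 / (1 + 0.0686 × 18.0) = 0.667 / 2.235 = 0.2985 g VSS/g BOD₅.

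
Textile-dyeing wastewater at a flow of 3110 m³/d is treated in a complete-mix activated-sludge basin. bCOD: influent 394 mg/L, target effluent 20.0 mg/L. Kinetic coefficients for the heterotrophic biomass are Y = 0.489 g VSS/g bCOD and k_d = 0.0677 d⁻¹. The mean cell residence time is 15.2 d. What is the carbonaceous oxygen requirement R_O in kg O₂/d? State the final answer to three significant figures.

The observed yield is Y_obs = Y/(1 + k_d·θ_c) = 0.489 / (1 + 0.0677 × 15.2) = 0.489 / 2.029 = 0.2410 g VSS per g bCOD removed.
Q·(S₀ − S) = 3110 × (394 − 20.0) × 10⁻³ = 1163 kg/d removed.
P_X = Y_obs·Q·(S₀ − S) = 0.2410 × 1163 = 280.3 kg VSS/d.
Carbonaceous O₂ demand = substrate oxidised − cell-mass equivalent = 1163 − 1.42 × 280.3 = 765.1 kg O₂/d.

R_O ≈ 765 kg O₂/d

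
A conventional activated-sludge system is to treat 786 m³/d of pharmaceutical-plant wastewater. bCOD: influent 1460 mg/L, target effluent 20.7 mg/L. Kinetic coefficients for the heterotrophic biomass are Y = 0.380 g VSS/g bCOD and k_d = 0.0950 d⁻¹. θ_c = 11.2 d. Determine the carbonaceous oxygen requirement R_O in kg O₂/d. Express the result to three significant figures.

Observed yield with endogenous decay: Y_obs = Y / (1 + k_d·θ_c) = 0.380 / (1 + 0.0950 × 11.2) = 0.380 / 2.064 = 0.1841 g VSS/g bCOD.
Mass of bCOD removed per day: Q(S₀ − S) = 786 × 1439 g/m³ = 1131 kg/d.
Biomass synthesised: P_X = Y_obs × 1131 = 208.3 kg VSS/d.
Carbonaceous O₂ demand = substrate oxidised − cell-mass equivalent = 1131 − 1.42 × 208.3 = 835.5 kg O₂/d.

R_O ≈ 836 kg O₂/d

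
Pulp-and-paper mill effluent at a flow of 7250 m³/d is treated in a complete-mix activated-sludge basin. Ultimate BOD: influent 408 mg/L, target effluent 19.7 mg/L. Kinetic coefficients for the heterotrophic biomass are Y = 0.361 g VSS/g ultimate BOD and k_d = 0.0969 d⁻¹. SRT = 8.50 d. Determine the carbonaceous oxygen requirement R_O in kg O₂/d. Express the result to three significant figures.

The observed yield is Y_obs = Y/(1 + k_d·θ_c) = 0.361 / (1 + 0.0969 × 8.50) = 0.361 / 1.824 = 0.1980 g VSS per g ultimate BOD removed.
ΔS = 408 − 19.7 = 388.3 mg/L, so the substrate removal rate is 7250 × 388.3/1000 = 2815 kg ultimate BOD/d.
P_X = Y_obs·Q·(S₀ − S) = 0.1980 × 2815 = 557.3 kg VSS/d.
R_O = Q·ΔS − 1.42 P_X = 2815 − 791.3 = 2024 kg O₂/d.

R_O ≈ 2020 kg O₂/d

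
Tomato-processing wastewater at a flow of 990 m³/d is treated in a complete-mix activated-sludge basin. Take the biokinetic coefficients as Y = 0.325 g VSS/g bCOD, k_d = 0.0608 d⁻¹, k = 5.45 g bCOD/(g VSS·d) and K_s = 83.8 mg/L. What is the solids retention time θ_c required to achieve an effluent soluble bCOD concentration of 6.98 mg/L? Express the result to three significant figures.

At the target effluent, Y k S/(K_s+S) = 0.325×5.45×6.98/90.78 = 0.1362 d⁻¹.
1/θ_c = 0.1362 − 0.0608 = 0.07539 d⁻¹, so θ_c = 13.26 d.

θ_c ≈ 13.3 d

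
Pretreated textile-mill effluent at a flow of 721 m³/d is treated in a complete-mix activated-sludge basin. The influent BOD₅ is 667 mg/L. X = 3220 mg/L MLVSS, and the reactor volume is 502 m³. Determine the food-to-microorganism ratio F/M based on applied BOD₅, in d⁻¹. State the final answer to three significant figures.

F/M = applied load / biomass = Q·S₀/(V·X) = 721 × 667 / (502.0 × 3220) = 0.2975 d⁻¹.

F/M ≈ 0.298 d⁻¹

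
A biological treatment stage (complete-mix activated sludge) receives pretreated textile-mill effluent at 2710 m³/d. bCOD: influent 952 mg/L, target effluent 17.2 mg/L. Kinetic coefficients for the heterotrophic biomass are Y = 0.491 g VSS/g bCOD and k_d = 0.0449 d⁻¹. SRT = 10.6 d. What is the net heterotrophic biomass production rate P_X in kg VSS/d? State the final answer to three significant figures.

P_X ≈ 843 kg VSS/d

Observed yield with endogenous decay: Y_obs = Y / (1 + k_d·θ_c) = 0.491 / (1 + 0.0449 × 10.6) = 0.491 / 1.476 = 0.3327 g VSS/g bCOD.
Substrate removed = Q·(S₀ − S) = 2710 m³/d × (952 − 17.2) g/m³ = 2.53×10^6 g/d = 2533 kg/d.
P_X = Y_obs · Q(S₀ − S) = 0.3327 × 2533 = 842.8 kg VSS/d.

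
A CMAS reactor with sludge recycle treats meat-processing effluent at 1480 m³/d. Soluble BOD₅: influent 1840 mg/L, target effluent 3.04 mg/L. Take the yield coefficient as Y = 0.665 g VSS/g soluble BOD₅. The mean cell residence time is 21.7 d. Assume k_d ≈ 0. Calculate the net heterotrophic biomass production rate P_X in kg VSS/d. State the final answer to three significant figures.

P_X ≈ 1810 kg VSS/d

Since k_d ≈ 0, Y_obs = Y = 0.665 g VSS/g soluble BOD₅.
Mass of soluble BOD₅ removed per day: Q(S₀ − S) = 1480 × 1837 g/m³ = 2719 kg/d.
Biomass produced: P_X = Y_obs·Q·ΔS = 0.6650 × 2719 ≈ 1808 kg VSS/d.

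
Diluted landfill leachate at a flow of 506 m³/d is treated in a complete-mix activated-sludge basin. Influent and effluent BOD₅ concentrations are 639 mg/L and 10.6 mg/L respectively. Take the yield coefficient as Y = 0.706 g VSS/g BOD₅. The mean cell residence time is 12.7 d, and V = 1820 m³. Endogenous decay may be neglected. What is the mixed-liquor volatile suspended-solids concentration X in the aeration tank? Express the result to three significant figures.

Without decay, X = Y Q (S₀−S) θ_c / V = 0.706 × 506 × (639 − 10.6) × 12.7 / 1820 = 1566 mg/L.

X ≈ 1570 mg/L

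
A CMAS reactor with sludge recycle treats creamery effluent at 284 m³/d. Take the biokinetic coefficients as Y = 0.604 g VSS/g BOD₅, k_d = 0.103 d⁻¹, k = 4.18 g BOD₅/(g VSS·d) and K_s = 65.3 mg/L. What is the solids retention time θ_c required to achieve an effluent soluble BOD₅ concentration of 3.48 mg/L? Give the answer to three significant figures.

Specific growth rate at S = 3.48 mg/L: μ = YkS/(K_s+S) = 0.604·4.18·3.48/(65.3+3.48) = 0.1277 d⁻¹.
Then 1/θ_c = μ − k_d = 0.1277 − 0.103 = 0.02474 d⁻¹, giving θ_c = 40.42 d.

θ_c ≈ 40.4 d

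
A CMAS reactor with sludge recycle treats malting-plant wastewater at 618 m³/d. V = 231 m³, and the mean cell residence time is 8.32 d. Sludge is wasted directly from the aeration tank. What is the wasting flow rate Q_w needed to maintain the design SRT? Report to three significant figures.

Q_w ≈ 27.8 m³/d

With mixed-liquor wasting, θ_c = V/Q_w, so Q_w = V/θ_c = 231.0/8.32 = 27.76 m³/d.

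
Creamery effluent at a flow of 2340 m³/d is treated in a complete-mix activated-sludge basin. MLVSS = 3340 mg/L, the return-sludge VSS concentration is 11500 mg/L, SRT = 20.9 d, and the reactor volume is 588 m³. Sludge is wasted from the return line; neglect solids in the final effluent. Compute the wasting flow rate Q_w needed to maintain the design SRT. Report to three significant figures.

Q_w ≈ 8.17 m³/d

Wasting from the return line (neglecting effluent solids): Q_w = V·X / (θ_c·X_r) = 588.0 × 3340 / (20.9 × 11500) = 8.171 m³/d.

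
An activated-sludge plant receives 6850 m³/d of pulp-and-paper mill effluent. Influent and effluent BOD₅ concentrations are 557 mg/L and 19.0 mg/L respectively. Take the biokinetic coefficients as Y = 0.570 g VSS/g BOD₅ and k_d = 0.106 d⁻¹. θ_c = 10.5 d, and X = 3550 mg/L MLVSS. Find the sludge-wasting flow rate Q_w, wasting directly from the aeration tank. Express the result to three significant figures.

Q_w ≈ 280 m³/d

Steady-state biomass mass balance: V·X·(1 + k_d·θ_c) = Y·Q·(S₀ − S)·θ_c, so V = 0.570 × 6850 × (557 − 19.0) × 10.5 / [3550 × (1 + 0.106 × 10.5)] = 2.21×10^7 / 7501 = 2940 m³.
Wasting from the aeration tank: Q_w = V / θ_c = 2940 / 10.5 = 280.0 m³/d.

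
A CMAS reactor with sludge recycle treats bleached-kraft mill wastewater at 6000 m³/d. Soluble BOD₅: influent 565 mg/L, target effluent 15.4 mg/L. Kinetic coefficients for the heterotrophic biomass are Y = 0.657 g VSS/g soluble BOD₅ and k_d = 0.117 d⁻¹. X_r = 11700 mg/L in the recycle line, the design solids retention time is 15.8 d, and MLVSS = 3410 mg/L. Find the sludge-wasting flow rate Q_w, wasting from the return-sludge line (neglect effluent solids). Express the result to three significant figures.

Q_w ≈ 65.0 m³/d

Rearranging the biomass balance for a CMAS with decay, V = Y·Q·ΔS·θ_c / [X·(1+k_d θ_c)] = 0.657 × 6000 × (565 − 15.4) × 15.8 / [3410 × (1 + 0.117 × 15.8)] = 3.42×10^7 / 9714 = 3524 m³.
Wasting from the return line (neglecting effluent solids): Q_w = V·X / (θ_c·X_r) = 3524 × 3410 / (15.8 × 11700) = 65.00 m³/d.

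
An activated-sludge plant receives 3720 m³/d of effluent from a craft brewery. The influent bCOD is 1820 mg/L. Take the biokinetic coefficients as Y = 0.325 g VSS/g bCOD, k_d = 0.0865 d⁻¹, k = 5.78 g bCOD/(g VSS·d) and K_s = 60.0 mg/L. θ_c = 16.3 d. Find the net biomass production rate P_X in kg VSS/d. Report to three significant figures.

From the Monod/SRT balance for a CMAS, S = K_s·(1+k_d θ_c)/[θ_c·(Y k − k_d) − 1] = 60.0 × (1 + 0.0865 × 16.3) / [16.3 × (0.325 × 5.78 − 0.0865) − 1] = 144.6 / 28.21 = 5.126 mg/L.
Observed yield with endogenous decay: Y_obs = Y / (1 + k_d·θ_c) = 0.325 / (1 + 0.0865 × 16.3) = 0.325 / 2.410 = 0.1349 g VSS/g bCOD.
Q·(S₀ − S) = 3720 × (1820 − 5.13) × 10⁻³ = 6751 kg/d removed.
So the net sludge growth is P_X = 0.1349 × 6751 = 910.5 kg VSS/d.

P_X ≈ 910 kg VSS/d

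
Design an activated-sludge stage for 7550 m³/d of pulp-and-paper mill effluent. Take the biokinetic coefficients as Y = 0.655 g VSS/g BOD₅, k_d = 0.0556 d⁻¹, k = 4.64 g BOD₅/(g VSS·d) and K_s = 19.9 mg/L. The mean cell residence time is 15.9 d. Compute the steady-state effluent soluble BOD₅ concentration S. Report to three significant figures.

For a completely mixed reactor with recycle the Lawrence–McCarty relation gives S = K_s·(1 + k_d·θ_c) / [θ_c·(Y·k − k_d) − 1] = 19.9 × (1 + 0.0556 × 15.9) / [15.9 × (0.655 × 4.64 − 0.0556) − 1] = 37.49 / 46.44 = 0.8073 mg/L.

S ≈ 0.807 mg/L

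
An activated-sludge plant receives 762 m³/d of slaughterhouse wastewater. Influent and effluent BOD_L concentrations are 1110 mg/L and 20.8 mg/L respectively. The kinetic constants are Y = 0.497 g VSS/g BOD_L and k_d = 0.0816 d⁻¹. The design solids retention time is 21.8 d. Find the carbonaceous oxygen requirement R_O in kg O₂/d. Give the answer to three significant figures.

Y_obs = Y / (1 + k_d θ_c) = 0.497 / (1 + 0.0816 × 21.8) = 0.497 / 2.779 = 0.1788.
Substrate removed = Q·(S₀ − S) = 762 m³/d × (1110 − 20.8) g/m³ = 8.3×10^5 g/d = 830.0 kg/d.
P_X = Y_obs·Q·(S₀ − S) = 0.1788 × 830.0 = 148.4 kg VSS/d.
Carbonaceous O₂ demand = substrate oxidised − cell-mass equivalent = 830.0 − 1.42 × 148.4 = 619.2 kg O₂/d.

R_O ≈ 619 kg O₂/d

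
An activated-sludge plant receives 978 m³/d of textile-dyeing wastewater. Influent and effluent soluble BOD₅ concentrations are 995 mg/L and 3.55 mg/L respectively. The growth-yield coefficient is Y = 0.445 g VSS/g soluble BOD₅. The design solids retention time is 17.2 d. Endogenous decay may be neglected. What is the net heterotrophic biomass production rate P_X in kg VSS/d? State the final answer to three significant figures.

With endogenous decay neglected, the observed yield equals the true yield: Y_obs = Y = 0.445 g VSS/g soluble BOD₅.
Mass of soluble BOD₅ removed per day: Q(S₀ − S) = 978 × 991.5 g/m³ = 969.6 kg/d.
Net biomass production P_X = Y_obs × Q·(S₀ − S) = 0.4450 × 969.6 = 431.5 kg VSS/d.

P_X ≈ 431 kg VSS/d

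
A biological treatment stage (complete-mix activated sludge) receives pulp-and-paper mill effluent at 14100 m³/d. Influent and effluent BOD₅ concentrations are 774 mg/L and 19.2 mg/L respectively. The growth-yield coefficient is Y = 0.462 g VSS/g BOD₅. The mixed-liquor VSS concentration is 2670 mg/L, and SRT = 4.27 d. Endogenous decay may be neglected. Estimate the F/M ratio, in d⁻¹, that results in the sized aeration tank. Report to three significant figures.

V·X = Y·Q·ΔS·θ_c gives V = 0.462 × 14100 × (774 − 19.2) × 4.27 / 2670 = 7863 m³.
Food-to-microorganism ratio F/M = Q S₀ / (V X) = 14100 × 774 / (7863 × 2670) = 0.5198 d⁻¹.

F/M ≈ 0.520 d⁻¹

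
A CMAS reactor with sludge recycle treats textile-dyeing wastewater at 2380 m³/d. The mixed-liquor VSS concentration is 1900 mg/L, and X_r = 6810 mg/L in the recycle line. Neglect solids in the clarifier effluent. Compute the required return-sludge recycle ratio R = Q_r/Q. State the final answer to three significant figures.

Mass balance around the secondary clarifier (neglecting effluent solids): R = X / (X_r − X) = 1900 / (6810 − 1900) = 0.3870.

R ≈ 0.387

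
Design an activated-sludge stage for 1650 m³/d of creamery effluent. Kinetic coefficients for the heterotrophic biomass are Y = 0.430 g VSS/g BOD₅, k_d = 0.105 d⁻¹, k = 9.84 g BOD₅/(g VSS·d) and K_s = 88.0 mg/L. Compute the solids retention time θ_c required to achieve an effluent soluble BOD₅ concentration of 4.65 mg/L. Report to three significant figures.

θ_c ≈ 9.31 d

From 1/θ_c = Y·k·S/(K_s + S) − k_d: Y·k·S/(K_s+S) = 0.430 × 9.84 × 4.65 / (88.0 + 4.65) = 0.2124 d⁻¹.
θ_c = 1/(μ − k_d) = 1/(0.2124 − 0.105) = 1/0.1074 = 9.315 d.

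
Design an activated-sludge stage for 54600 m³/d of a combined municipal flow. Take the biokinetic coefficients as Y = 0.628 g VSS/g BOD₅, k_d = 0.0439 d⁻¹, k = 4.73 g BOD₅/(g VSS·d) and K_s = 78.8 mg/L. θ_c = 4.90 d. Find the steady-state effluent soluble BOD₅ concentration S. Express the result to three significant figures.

From the Monod/SRT balance for a CMAS, S = K_s·(1+k_d θ_c)/[θ_c·(Y k − k_d) − 1] = 78.8 × (1 + 0.0439 × 4.90) / [4.90 × (0.628 × 4.73 − 0.0439) − 1] = 95.75 / 13.34 = 7.178 mg/L.

S ≈ 7.18 mg/L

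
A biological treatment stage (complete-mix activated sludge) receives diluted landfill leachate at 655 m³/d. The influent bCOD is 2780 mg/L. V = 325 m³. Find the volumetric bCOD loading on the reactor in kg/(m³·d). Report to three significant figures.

L_v = Q S₀ / V = 655 × 2780 × 10⁻³ / 325.0 = 5.603 kg/(m³·d).

L_v ≈ 5.60 kg bCOD/(m³·d)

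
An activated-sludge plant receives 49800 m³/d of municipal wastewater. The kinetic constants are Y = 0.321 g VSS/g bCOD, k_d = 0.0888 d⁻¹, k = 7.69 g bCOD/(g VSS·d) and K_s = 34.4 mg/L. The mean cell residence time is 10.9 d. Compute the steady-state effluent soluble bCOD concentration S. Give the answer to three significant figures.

S ≈ 2.71 mg/L

From the Monod/SRT balance for a CMAS, S = K_s·(1+k_d θ_c)/[θ_c·(Y k − k_d) − 1] = 34.4 × (1 + 0.0888 × 10.9) / [10.9 × (0.321 × 7.69 − 0.0888) − 1] = 67.70 / 24.94 = 2.715 mg/L.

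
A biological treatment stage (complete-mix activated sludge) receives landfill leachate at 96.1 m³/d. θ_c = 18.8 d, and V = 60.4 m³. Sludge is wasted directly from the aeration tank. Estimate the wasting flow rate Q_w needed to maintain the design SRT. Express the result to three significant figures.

For wasting at MLVSS concentration, Q_w = V/θ_c = 60.40/18.8 = 3.213 m³/d.

Q_w ≈ 3.21 m³/d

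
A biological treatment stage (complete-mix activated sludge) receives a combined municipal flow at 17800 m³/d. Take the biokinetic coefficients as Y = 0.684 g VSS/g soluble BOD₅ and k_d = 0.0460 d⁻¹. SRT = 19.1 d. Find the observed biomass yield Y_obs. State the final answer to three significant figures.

The observed yield is Y_obs = Y/(1 + k_d·θ_c) = 0.684 / (1 + 0.0460 × 19.1) = 0.684 / 1.879 = 0.3641 g VSS per g soluble BOD₅ removed.

Y_obs ≈ 0.364 g VSS/g soluble BOD₅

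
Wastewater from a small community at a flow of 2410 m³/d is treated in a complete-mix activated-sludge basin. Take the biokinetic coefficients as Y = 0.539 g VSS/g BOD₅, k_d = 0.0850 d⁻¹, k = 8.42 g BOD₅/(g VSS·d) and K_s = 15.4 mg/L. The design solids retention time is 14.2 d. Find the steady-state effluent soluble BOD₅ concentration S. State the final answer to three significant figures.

S ≈ 0.546 mg/L

Effluent substrate depends only on kinetics and SRT: S = K_s(1 + k_d θ_c) / [θ_c(Yk − k_d) − 1] = 15.4 × (1 + 0.0850 × 14.2) / [14.2 × (0.539 × 8.42 − 0.0850) − 1] = 33.99 / 62.24 = 0.5461 mg/L.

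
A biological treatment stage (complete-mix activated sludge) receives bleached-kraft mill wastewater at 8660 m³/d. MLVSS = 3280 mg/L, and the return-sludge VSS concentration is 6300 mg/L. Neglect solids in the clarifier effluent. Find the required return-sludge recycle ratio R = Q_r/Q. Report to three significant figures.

R ≈ 1.09

Solids balance on the clarifier gives (1+R)X = R·X_r, so R = X/(X_r − X) = 3280 / (6300 − 3280) = 1.086.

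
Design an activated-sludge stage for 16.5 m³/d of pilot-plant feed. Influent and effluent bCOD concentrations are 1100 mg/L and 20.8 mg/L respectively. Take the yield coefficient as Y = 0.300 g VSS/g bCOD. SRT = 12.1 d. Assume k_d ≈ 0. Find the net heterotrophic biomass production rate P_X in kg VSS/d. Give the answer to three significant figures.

No decay correction is needed, so Y_obs = Y = 0.300.
ΔS = 1100 − 20.8 = 1079 mg/L, so the substrate removal rate is 16.5 × 1079/1000 = 17.81 kg bCOD/d.
Net biomass production P_X = Y_obs × Q·(S₀ − S) = 0.3000 × 17.81 = 5.342 kg VSS/d.

P_X ≈ 5.34 kg VSS/d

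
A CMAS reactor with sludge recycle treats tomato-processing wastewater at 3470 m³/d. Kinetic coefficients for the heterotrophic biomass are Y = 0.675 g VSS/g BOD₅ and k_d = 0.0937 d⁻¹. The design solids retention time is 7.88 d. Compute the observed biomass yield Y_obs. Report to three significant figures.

Y_obs = Y / (1 + k_d θ_c) = 0.675 / (1 + 0.0937 × 7.88) = 0.675 / 1.738 = 0.3883.

Y_obs ≈ 0.388 g VSS/g BOD₅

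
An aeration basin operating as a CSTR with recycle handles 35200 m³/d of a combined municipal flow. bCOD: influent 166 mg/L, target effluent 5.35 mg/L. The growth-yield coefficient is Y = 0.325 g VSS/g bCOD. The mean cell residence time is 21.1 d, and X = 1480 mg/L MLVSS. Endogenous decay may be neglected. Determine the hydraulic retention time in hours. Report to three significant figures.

With k_d = 0 the design equation reduces to V = Y Q (S₀−S) θ_c / X = 0.325 × 35200 × (166 − 5.35) × 21.1 / 1480 = 26202 m³.
HRT = V/Q = 26202 m³ / 35200 m³·d⁻¹ = 0.7444 d × 24 = 17.86 h.

τ ≈ 17.9 h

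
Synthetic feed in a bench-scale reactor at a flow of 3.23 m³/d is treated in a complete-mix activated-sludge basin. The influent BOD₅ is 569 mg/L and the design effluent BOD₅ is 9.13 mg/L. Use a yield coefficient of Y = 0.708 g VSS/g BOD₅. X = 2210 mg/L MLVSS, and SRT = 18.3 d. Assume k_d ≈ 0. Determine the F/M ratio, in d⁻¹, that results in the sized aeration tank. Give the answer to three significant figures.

V·X = Y·Q·ΔS·θ_c gives V = 0.708 × 3.23 × (569 − 9.13) × 18.3 / 2210 = 10.60 m³.
F/M = applied load / biomass = Q·S₀/(V·X) = 3.23 × 569 / (10.60 × 2210) = 0.07844 d⁻¹.

F/M ≈ 0.0784 d⁻¹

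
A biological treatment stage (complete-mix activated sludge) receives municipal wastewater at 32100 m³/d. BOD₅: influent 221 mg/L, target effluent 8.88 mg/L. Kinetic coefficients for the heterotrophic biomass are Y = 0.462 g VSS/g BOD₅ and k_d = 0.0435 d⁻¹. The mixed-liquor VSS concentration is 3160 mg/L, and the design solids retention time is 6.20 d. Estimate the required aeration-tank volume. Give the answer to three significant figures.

V ≈ 4860 m³

From the SRT design equation V = Y Q (S₀−S) θ_c / [X (1 + k_d θ_c)] = 0.462 × 32100 × (221 − 8.88) × 6.20 / [3160 × (1 + 0.0435 × 6.20)] = 1.95×10^7 / 4012 = 4861 m³.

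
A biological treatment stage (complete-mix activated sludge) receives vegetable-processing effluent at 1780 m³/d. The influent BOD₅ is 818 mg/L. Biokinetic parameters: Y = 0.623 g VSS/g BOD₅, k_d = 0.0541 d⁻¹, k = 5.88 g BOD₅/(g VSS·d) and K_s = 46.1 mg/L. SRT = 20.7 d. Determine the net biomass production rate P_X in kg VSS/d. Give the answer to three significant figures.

P_X ≈ 427 kg VSS/d

For a completely mixed reactor with recycle the Lawrence–McCarty relation gives S = K_s·(1 + k_d·θ_c) / [θ_c·(Y·k − k_d) − 1] = 46.1 × (1 + 0.0541 × 20.7) / [20.7 × (0.623 × 5.88 − 0.0541) − 1] = 97.73 / 73.71 = 1.326 mg/L.
The observed yield is Y_obs = Y/(1 + k_d·θ_c) = 0.623 / (1 + 0.0541 × 20.7) = 0.623 / 2.120 = 0.2939 g VSS per g BOD₅ removed.
ΔS = 818 − 1.33 = 816.7 mg/L, so the substrate removal rate is 1780 × 816.7/1000 = 1454 kg BOD₅/d.
Biomass produced: P_X = Y_obs·Q·ΔS = 0.2939 × 1454 ≈ 427.2 kg VSS/d.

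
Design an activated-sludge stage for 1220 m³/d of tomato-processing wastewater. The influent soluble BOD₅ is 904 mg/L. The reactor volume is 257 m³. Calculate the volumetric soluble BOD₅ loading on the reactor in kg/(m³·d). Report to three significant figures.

L_v ≈ 4.29 kg soluble BOD₅/(m³·d)

L_v = Q S₀ / V = 1220 × 904 × 10⁻³ / 257.0 = 4.291 kg/(m³·d).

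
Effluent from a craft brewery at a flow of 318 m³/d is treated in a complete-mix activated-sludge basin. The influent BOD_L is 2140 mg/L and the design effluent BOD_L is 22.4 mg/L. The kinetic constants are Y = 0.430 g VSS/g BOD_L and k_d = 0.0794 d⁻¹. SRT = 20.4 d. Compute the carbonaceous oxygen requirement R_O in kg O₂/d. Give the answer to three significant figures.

Observed yield with endogenous decay: Y_obs = Y / (1 + k_d·θ_c) = 0.430 / (1 + 0.0794 × 20.4) = 0.430 / 2.620 = 0.1641 g VSS/g BOD_L.
ΔS = 2140 − 22.4 = 2118 mg/L, so the substrate removal rate is 318 × 2118/1000 = 673.4 kg BOD_L/d.
P_X = Y_obs·Q·(S₀ − S) = 0.1641 × 673.4 = 110.5 kg VSS/d.
R_O = Q·(S₀ − S) − 1.42·P_X = 673.4 − 1.42 × 110.5 = 516.4 kg O₂/d.

R_O ≈ 516 kg O₂/d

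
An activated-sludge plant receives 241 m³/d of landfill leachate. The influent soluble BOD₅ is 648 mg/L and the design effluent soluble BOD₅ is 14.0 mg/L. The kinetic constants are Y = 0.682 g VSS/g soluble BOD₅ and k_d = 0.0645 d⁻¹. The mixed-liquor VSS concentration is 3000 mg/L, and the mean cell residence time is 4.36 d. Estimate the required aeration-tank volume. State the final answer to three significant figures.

Rearranging the biomass balance for a CMAS with decay, V = Y·Q·ΔS·θ_c / [X·(1+k_d θ_c)] = 0.682 × 241 × (648 − 14.0) × 4.36 / [3000 × (1 + 0.0645 × 4.36)] = 4.54×10^5 / 3844 = 118.2 m³.

V ≈ 118 m³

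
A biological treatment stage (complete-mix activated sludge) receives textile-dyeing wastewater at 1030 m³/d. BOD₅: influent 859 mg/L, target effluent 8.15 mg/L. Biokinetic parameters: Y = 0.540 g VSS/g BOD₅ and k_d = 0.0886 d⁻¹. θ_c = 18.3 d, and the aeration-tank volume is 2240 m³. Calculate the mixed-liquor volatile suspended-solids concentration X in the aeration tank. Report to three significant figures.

X ≈ 1470 mg/L

X = Y·Q·ΔS·θ_c / [V·(1 + k_d θ_c)] = 0.540 × 1030 × (859 − 8.15) × 18.3 / [2240 × (1 + 0.0886 × 18.3)] = 1475 mg/L.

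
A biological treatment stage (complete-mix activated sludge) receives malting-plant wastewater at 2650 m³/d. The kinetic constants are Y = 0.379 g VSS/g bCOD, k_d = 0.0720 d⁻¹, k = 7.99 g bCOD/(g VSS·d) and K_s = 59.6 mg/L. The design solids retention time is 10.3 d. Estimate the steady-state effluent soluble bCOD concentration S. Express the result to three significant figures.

S ≈ 3.52 mg/L

From the Monod/SRT balance for a CMAS, S = K_s·(1+k_d θ_c)/[θ_c·(Y k − k_d) − 1] = 59.6 × (1 + 0.0720 × 10.3) / [10.3 × (0.379 × 7.99 − 0.0720) − 1] = 103.8 / 29.45 = 3.525 mg/L.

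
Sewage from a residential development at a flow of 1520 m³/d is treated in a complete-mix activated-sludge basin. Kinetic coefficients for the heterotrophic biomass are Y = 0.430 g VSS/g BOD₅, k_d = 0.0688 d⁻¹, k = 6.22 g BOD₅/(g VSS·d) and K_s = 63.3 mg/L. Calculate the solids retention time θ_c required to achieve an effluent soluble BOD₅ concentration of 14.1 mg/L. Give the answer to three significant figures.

θ_c ≈ 2.39 d

From 1/θ_c = Y·k·S/(K_s + S) − k_d: Y·k·S/(K_s+S) = 0.430 × 6.22 × 14.1 / (63.3 + 14.1) = 0.4872 d⁻¹.
θ_c = 1/(μ − k_d) = 1/(0.4872 − 0.0688) = 1/0.4184 = 2.390 d.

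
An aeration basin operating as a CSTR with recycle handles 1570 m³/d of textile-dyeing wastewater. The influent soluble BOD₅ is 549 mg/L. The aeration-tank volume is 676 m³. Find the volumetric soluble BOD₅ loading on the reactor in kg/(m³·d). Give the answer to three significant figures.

Applied soluble BOD₅ load per unit volume = Q·S₀/V = (1570 × 549/1000)/676.0 = 1.275 kg soluble BOD₅·m⁻³·d⁻¹.

L_v ≈ 1.28 kg soluble BOD₅/(m³·d)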